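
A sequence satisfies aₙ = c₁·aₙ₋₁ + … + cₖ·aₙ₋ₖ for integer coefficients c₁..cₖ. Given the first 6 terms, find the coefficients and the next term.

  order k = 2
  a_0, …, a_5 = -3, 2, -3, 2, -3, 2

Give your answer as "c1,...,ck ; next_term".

  a_2 = 0·2 + 1·-3 = -3
  a_3 = 0·-3 + 1·2 = 2
  a_4 = 0·2 + 1·-3 = -3
  a_5 = 0·-3 + 1·2 = 2
  a_6 = 0·2 + 1·-3 = -3

0,1 ; -3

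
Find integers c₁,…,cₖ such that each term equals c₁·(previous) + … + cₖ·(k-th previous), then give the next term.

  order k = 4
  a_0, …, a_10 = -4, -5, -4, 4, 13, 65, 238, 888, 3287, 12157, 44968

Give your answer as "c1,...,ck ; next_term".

  a_4 = 3·4 + 3·-4 + -1·-5 + -2·-4 = 13
  a_5 = 3·13 + 3·4 + -1·-4 + -2·-5 = 65
  a_6 = 3·65 + 3·13 + -1·4 + -2·-4 = 238
  a_7 = 3·238 + 3·65 + -1·13 + -2·4 = 888
  a_8 = 3·888 + 3·238 + -1·65 + -2·13 = 3287
  a_9 = 3·3287 + 3·888 + -1·238 + -2·65 = 12157
  a_10 = 3·12157 + 3·3287 + -1·888 + -2·238 = 44968
  a_11 = 3·44968 + 3·12157 + -1·3287 + -2·888 = 166312

3,3,-1,-2 ; 166312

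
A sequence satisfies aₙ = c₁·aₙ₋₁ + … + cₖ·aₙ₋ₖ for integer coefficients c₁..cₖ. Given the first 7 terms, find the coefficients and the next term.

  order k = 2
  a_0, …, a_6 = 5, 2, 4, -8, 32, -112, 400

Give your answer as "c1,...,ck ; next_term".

-3,2 ; -1424

  a_2 = -3·2 + 2·5 = 4
  a_3 = -3·4 + 2·2 = -8
  a_4 = -3·-8 + 2·4 = 32
  a_5 = -3·32 + 2·-8 = -112
  a_6 = -3·-112 + 2·32 = 400
  a_7 = -3·400 + 2·-112 = -1424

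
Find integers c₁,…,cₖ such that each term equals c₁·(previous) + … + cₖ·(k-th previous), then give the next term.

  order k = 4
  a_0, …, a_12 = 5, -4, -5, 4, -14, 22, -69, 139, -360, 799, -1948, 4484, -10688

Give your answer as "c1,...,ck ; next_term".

  a_4 = -1·4 + 3·-5 + 0·-4 + 1·5 = -14
  a_5 = -1·-14 + 3·4 + 0·-5 + 1·-4 = 22
  a_6 = -1·22 + 3·-14 + 0·4 + 1·-5 = -69
  a_7 = -1·-69 + 3·22 + 0·-14 + 1·4 = 139
  a_8 = -1·139 + 3·-69 + 0·22 + 1·-14 = -360
  a_9 = -1·-360 + 3·139 + 0·-69 + 1·22 = 799
  a_10 = -1·799 + 3·-360 + 0·139 + 1·-69 = -1948
  a_11 = -1·-1948 + 3·799 + 0·-360 + 1·139 = 4484
  a_12 = -1·4484 + 3·-1948 + 0·799 + 1·-360 = -10688
  a_13 = -1·-10688 + 3·4484 + 0·-1948 + 1·799 = 24939

-1,3,0,1 ; 24939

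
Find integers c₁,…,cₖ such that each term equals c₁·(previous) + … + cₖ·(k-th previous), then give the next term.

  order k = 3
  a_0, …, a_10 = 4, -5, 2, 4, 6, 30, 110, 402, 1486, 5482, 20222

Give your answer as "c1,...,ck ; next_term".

  a_3 = 3·2 + 2·-5 + 2·4 = 4
  a_4 = 3·4 + 2·2 + 2·-5 = 6
  a_5 = 3·6 + 2·4 + 2·2 = 30
  a_6 = 3·30 + 2·6 + 2·4 = 110
  a_7 = 3·110 + 2·30 + 2·6 = 402
  a_8 = 3·402 + 2·110 + 2·30 = 1486
  a_9 = 3·1486 + 2·402 + 2·110 = 5482
  a_10 = 3·5482 + 2·1486 + 2·402 = 20222
  a_11 = 3·20222 + 2·5482 + 2·1486 = 74602

3,2,2 ; 74602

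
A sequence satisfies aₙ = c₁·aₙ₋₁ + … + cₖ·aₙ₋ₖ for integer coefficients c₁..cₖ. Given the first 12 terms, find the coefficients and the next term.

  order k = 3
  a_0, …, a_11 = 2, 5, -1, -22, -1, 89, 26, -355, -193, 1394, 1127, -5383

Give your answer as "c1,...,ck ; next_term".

  a_3 = 0·-1 + -4·5 + -1·2 = -22
  a_4 = 0·-22 + -4·-1 + -1·5 = -1
  a_5 = 0·-1 + -4·-22 + -1·-1 = 89
  a_6 = 0·89 + -4·-1 + -1·-22 = 26
  a_7 = 0·26 + -4·89 + -1·-1 = -355
  a_8 = 0·-355 + -4·26 + -1·89 = -193
  a_9 = 0·-193 + -4·-355 + -1·26 = 1394
  a_10 = 0·1394 + -4·-193 + -1·-355 = 1127
  a_11 = 0·1127 + -4·1394 + -1·-193 = -5383
  a_12 = 0·-5383 + -4·1127 + -1·1394 = -5902

0,-4,-1 ; -5902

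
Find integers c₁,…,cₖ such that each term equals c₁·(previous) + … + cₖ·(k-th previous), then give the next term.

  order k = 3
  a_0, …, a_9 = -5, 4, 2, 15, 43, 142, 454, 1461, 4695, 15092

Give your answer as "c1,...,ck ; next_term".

3,1,-1 ; 48510

  a_3 = 3·2 + 1·4 + -1·-5 = 15
  a_4 = 3·15 + 1·2 + -1·4 = 43
  a_5 = 3·43 + 1·15 + -1·2 = 142
  a_6 = 3·142 + 1·43 + -1·15 = 454
  a_7 = 3·454 + 1·142 + -1·43 = 1461
  a_8 = 3·1461 + 1·454 + -1·142 = 4695
  a_9 = 3·4695 + 1·1461 + -1·454 = 15092
  a_10 = 3·15092 + 1·4695 + -1·1461 = 48510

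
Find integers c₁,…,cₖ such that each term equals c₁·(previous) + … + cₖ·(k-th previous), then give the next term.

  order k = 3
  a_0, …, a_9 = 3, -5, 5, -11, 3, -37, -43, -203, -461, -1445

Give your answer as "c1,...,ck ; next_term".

  a_3 = 2·5 + 3·-5 + -2·3 = -11
  a_4 = 2·-11 + 3·5 + -2·-5 = 3
  a_5 = 2·3 + 3·-11 + -2·5 = -37
  a_6 = 2·-37 + 3·3 + -2·-11 = -43
  a_7 = 2·-43 + 3·-37 + -2·3 = -203
  a_8 = 2·-203 + 3·-43 + -2·-37 = -461
  a_9 = 2·-461 + 3·-203 + -2·-43 = -1445
  a_10 = 2·-1445 + 3·-461 + -2·-203 = -3867

2,3,-2 ; -3867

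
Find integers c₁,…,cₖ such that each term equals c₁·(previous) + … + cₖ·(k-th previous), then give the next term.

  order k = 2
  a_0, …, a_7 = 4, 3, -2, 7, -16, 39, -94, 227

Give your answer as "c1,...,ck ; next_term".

  a_2 = -2·3 + 1·4 = -2
  a_3 = -2·-2 + 1·3 = 7
  a_4 = -2·7 + 1·-2 = -16
  a_5 = -2·-16 + 1·7 = 39
  a_6 = -2·39 + 1·-16 = -94
  a_7 = -2·-94 + 1·39 = 227
  a_8 = -2·227 + 1·-94 = -548

-2,1 ; -548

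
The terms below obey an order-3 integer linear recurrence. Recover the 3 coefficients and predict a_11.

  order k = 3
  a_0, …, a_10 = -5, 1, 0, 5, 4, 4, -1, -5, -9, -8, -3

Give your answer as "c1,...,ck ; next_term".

1,0,-1 ; 6

  a_3 = 1·0 + 0·1 + -1·-5 = 5
  a_4 = 1·5 + 0·0 + -1·1 = 4
  a_5 = 1·4 + 0·5 + -1·0 = 4
  a_6 = 1·4 + 0·4 + -1·5 = -1
  a_7 = 1·-1 + 0·4 + -1·4 = -5
  a_8 = 1·-5 + 0·-1 + -1·4 = -9
  a_9 = 1·-9 + 0·-5 + -1·-1 = -8
  a_10 = 1·-8 + 0·-9 + -1·-5 = -3
  a_11 = 1·-3 + 0·-8 + -1·-9 = 6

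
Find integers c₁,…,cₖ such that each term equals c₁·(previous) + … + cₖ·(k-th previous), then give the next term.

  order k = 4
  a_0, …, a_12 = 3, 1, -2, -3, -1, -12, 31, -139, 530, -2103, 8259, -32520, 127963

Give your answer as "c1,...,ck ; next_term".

-3,4,1,-1 ; -503607

  a_4 = -3·-3 + 4·-2 + 1·1 + -1·3 = -1
  a_5 = -3·-1 + 4·-3 + 1·-2 + -1·1 = -12
  a_6 = -3·-12 + 4·-1 + 1·-3 + -1·-2 = 31
  a_7 = -3·31 + 4·-12 + 1·-1 + -1·-3 = -139
  a_8 = -3·-139 + 4·31 + 1·-12 + -1·-1 = 530
  a_9 = -3·530 + 4·-139 + 1·31 + -1·-12 = -2103
  a_10 = -3·-2103 + 4·530 + 1·-139 + -1·31 = 8259
  a_11 = -3·8259 + 4·-2103 + 1·530 + -1·-139 = -32520
  a_12 = -3·-32520 + 4·8259 + 1·-2103 + -1·530 = 127963
  a_13 = -3·127963 + 4·-32520 + 1·8259 + -1·-2103 = -503607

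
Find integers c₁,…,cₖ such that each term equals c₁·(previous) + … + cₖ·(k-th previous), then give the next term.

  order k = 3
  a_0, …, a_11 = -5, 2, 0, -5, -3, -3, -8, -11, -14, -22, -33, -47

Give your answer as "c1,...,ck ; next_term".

1,0,1 ; -69

  a_3 = 1·0 + 0·2 + 1·-5 = -5
  a_4 = 1·-5 + 0·0 + 1·2 = -3
  a_5 = 1·-3 + 0·-5 + 1·0 = -3
  a_6 = 1·-3 + 0·-3 + 1·-5 = -8
  a_7 = 1·-8 + 0·-3 + 1·-3 = -11
  a_8 = 1·-11 + 0·-8 + 1·-3 = -14
  a_9 = 1·-14 + 0·-11 + 1·-8 = -22
  a_10 = 1·-22 + 0·-14 + 1·-11 = -33
  a_11 = 1·-33 + 0·-22 + 1·-14 = -47
  a_12 = 1·-47 + 0·-33 + 1·-22 = -69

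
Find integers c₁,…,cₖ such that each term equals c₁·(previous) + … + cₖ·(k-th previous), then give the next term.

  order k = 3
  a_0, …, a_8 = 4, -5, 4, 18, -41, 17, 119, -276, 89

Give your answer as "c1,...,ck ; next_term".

-1,-2,3 ; 820

  a_3 = -1·4 + -2·-5 + 3·4 = 18
  a_4 = -1·18 + -2·4 + 3·-5 = -41
  a_5 = -1·-41 + -2·18 + 3·4 = 17
  a_6 = -1·17 + -2·-41 + 3·18 = 119
  a_7 = -1·119 + -2·17 + 3·-41 = -276
  a_8 = -1·-276 + -2·119 + 3·17 = 89
  a_9 = -1·89 + -2·-276 + 3·119 = 820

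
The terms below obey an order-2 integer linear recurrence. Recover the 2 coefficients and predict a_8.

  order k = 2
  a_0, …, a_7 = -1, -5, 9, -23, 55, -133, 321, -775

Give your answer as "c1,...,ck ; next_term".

  a_2 = -2·-5 + 1·-1 = 9
  a_3 = -2·9 + 1·-5 = -23
  a_4 = -2·-23 + 1·9 = 55
  a_5 = -2·55 + 1·-23 = -133
  a_6 = -2·-133 + 1·55 = 321
  a_7 = -2·321 + 1·-133 = -775
  a_8 = -2·-775 + 1·321 = 1871

-2,1 ; 1871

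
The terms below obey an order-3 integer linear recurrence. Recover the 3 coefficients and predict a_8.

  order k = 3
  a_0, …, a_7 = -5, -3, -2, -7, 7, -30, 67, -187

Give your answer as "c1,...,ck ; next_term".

-2,2,1 ; 478

  a_3 = -2·-2 + 2·-3 + 1·-5 = -7
  a_4 = -2·-7 + 2·-2 + 1·-3 = 7
  a_5 = -2·7 + 2·-7 + 1·-2 = -30
  a_6 = -2·-30 + 2·7 + 1·-7 = 67
  a_7 = -2·67 + 2·-30 + 1·7 = -187
  a_8 = -2·-187 + 2·67 + 1·-30 = 478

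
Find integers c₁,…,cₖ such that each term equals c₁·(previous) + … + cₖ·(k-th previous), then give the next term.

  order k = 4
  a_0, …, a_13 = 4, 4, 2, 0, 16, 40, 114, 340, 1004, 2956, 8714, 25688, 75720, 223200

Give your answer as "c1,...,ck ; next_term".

  a_4 = 2·0 + 2·2 + 2·4 + 1·4 = 16
  a_5 = 2·16 + 2·0 + 2·2 + 1·4 = 40
  a_6 = 2·40 + 2·16 + 2·0 + 1·2 = 114
  a_7 = 2·114 + 2·40 + 2·16 + 1·0 = 340
  a_8 = 2·340 + 2·114 + 2·40 + 1·16 = 1004
  a_9 = 2·1004 + 2·340 + 2·114 + 1·40 = 2956
  a_10 = 2·2956 + 2·1004 + 2·340 + 1·114 = 8714
  a_11 = 2·8714 + 2·2956 + 2·1004 + 1·340 = 25688
  a_12 = 2·25688 + 2·8714 + 2·2956 + 1·1004 = 75720
  a_13 = 2·75720 + 2·25688 + 2·8714 + 1·2956 = 223200
  a_14 = 2·223200 + 2·75720 + 2·25688 + 1·8714 = 657930

2,2,2,1 ; 657930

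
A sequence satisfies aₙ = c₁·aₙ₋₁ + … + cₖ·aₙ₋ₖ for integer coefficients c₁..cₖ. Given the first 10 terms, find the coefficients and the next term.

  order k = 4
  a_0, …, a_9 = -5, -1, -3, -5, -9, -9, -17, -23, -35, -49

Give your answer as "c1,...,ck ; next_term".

  a_4 = 0·-5 + 1·-3 + 1·-1 + 1·-5 = -9
  a_5 = 0·-9 + 1·-5 + 1·-3 + 1·-1 = -9
  a_6 = 0·-9 + 1·-9 + 1·-5 + 1·-3 = -17
  a_7 = 0·-17 + 1·-9 + 1·-9 + 1·-5 = -23
  a_8 = 0·-23 + 1·-17 + 1·-9 + 1·-9 = -35
  a_9 = 0·-35 + 1·-23 + 1·-17 + 1·-9 = -49
  a_10 = 0·-49 + 1·-35 + 1·-23 + 1·-17 = -75

0,1,1,1 ; -75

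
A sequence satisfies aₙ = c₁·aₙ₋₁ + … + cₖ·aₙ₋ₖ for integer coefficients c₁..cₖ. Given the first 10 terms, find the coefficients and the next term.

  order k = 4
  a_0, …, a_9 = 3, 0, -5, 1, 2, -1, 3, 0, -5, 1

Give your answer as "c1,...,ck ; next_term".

0,-1,0,-1 ; 2

  a_4 = 0·1 + -1·-5 + 0·0 + -1·3 = 2
  a_5 = 0·2 + -1·1 + 0·-5 + -1·0 = -1
  a_6 = 0·-1 + -1·2 + 0·1 + -1·-5 = 3
  a_7 = 0·3 + -1·-1 + 0·2 + -1·1 = 0
  a_8 = 0·0 + -1·3 + 0·-1 + -1·2 = -5
  a_9 = 0·-5 + -1·0 + 0·3 + -1·-1 = 1
  a_10 = 0·1 + -1·-5 + 0·0 + -1·3 = 2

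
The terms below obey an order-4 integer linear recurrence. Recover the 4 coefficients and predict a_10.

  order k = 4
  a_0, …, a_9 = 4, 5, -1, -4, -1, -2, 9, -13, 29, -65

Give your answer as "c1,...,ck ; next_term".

-2,0,-1,-1 ; 134

  a_4 = -2·-4 + 0·-1 + -1·5 + -1·4 = -1
  a_5 = -2·-1 + 0·-4 + -1·-1 + -1·5 = -2
  a_6 = -2·-2 + 0·-1 + -1·-4 + -1·-1 = 9
  a_7 = -2·9 + 0·-2 + -1·-1 + -1·-4 = -13
  a_8 = -2·-13 + 0·9 + -1·-2 + -1·-1 = 29
  a_9 = -2·29 + 0·-13 + -1·9 + -1·-2 = -65
  a_10 = -2·-65 + 0·29 + -1·-13 + -1·9 = 134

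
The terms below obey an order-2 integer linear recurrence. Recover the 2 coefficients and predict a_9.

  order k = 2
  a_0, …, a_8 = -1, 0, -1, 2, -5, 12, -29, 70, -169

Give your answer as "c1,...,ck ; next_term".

  a_2 = -2·0 + 1·-1 = -1
  a_3 = -2·-1 + 1·0 = 2
  a_4 = -2·2 + 1·-1 = -5
  a_5 = -2·-5 + 1·2 = 12
  a_6 = -2·12 + 1·-5 = -29
  a_7 = -2·-29 + 1·12 = 70
  a_8 = -2·70 + 1·-29 = -169
  a_9 = -2·-169 + 1·70 = 408

-2,1 ; 408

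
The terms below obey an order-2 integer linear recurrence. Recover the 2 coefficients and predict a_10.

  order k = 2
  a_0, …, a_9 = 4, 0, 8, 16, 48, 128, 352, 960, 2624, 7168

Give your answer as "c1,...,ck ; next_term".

  a_2 = 2·0 + 2·4 = 8
  a_3 = 2·8 + 2·0 = 16
  a_4 = 2·16 + 2·8 = 48
  a_5 = 2·48 + 2·16 = 128
  a_6 = 2·128 + 2·48 = 352
  a_7 = 2·352 + 2·128 = 960
  a_8 = 2·960 + 2·352 = 2624
  a_9 = 2·2624 + 2·960 = 7168
  a_10 = 2·7168 + 2·2624 = 19584

2,2 ; 19584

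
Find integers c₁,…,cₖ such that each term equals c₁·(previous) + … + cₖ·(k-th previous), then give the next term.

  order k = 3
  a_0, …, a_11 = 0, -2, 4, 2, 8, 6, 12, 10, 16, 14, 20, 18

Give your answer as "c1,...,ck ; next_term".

  a_3 = 1·4 + 1·-2 + -1·0 = 2
  a_4 = 1·2 + 1·4 + -1·-2 = 8
  a_5 = 1·8 + 1·2 + -1·4 = 6
  a_6 = 1·6 + 1·8 + -1·2 = 12
  a_7 = 1·12 + 1·6 + -1·8 = 10
  a_8 = 1·10 + 1·12 + -1·6 = 16
  a_9 = 1·16 + 1·10 + -1·12 = 14
  a_10 = 1·14 + 1·16 + -1·10 = 20
  a_11 = 1·20 + 1·14 + -1·16 = 18
  a_12 = 1·18 + 1·20 + -1·14 = 24

1,1,-1 ; 24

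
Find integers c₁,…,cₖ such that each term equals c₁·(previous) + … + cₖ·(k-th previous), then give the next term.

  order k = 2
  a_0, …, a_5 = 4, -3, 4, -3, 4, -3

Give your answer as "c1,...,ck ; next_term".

  a_2 = 0·-3 + 1·4 = 4
  a_3 = 0·4 + 1·-3 = -3
  a_4 = 0·-3 + 1·4 = 4
  a_5 = 0·4 + 1·-3 = -3
  a_6 = 0·-3 + 1·4 = 4

0,1 ; 4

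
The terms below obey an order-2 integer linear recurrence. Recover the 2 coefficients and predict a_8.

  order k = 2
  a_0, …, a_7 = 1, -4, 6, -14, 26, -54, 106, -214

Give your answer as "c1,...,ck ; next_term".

-1,2 ; 426

  a_2 = -1·-4 + 2·1 = 6
  a_3 = -1·6 + 2·-4 = -14
  a_4 = -1·-14 + 2·6 = 26
  a_5 = -1·26 + 2·-14 = -54
  a_6 = -1·-54 + 2·26 = 106
  a_7 = -1·106 + 2·-54 = -214
  a_8 = -1·-214 + 2·106 = 426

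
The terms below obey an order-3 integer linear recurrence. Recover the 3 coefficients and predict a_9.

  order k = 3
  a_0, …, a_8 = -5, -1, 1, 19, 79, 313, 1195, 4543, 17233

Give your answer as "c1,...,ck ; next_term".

4,0,-3 ; 65347

  a_3 = 4·1 + 0·-1 + -3·-5 = 19
  a_4 = 4·19 + 0·1 + -3·-1 = 79
  a_5 = 4·79 + 0·19 + -3·1 = 313
  a_6 = 4·313 + 0·79 + -3·19 = 1195
  a_7 = 4·1195 + 0·313 + -3·79 = 4543
  a_8 = 4·4543 + 0·1195 + -3·313 = 17233
  a_9 = 4·17233 + 0·4543 + -3·1195 = 65347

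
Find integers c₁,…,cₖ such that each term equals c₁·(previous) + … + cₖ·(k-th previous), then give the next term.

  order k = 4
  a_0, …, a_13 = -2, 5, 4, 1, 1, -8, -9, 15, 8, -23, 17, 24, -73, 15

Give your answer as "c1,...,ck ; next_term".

  a_4 = 0·1 + -2·4 + 1·5 + -2·-2 = 1
  a_5 = 0·1 + -2·1 + 1·4 + -2·5 = -8
  a_6 = 0·-8 + -2·1 + 1·1 + -2·4 = -9
  a_7 = 0·-9 + -2·-8 + 1·1 + -2·1 = 15
  a_8 = 0·15 + -2·-9 + 1·-8 + -2·1 = 8
  a_9 = 0·8 + -2·15 + 1·-9 + -2·-8 = -23
  a_10 = 0·-23 + -2·8 + 1·15 + -2·-9 = 17
  a_11 = 0·17 + -2·-23 + 1·8 + -2·15 = 24
  a_12 = 0·24 + -2·17 + 1·-23 + -2·8 = -73
  a_13 = 0·-73 + -2·24 + 1·17 + -2·-23 = 15
  a_14 = 0·15 + -2·-73 + 1·24 + -2·17 = 136

0,-2,1,-2 ; 136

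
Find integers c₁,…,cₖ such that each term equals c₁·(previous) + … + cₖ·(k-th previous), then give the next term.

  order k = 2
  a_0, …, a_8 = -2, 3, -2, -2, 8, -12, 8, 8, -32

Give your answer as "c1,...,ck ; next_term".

  a_2 = -2·3 + -2·-2 = -2
  a_3 = -2·-2 + -2·3 = -2
  a_4 = -2·-2 + -2·-2 = 8
  a_5 = -2·8 + -2·-2 = -12
  a_6 = -2·-12 + -2·8 = 8
  a_7 = -2·8 + -2·-12 = 8
  a_8 = -2·8 + -2·8 = -32
  a_9 = -2·-32 + -2·8 = 48

-2,-2 ; 48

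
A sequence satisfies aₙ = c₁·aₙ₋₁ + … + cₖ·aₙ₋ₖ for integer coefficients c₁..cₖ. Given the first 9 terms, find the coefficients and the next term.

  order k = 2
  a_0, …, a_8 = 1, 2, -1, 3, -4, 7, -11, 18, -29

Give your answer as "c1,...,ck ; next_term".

-1,1 ; 47

  a_2 = -1·2 + 1·1 = -1
  a_3 = -1·-1 + 1·2 = 3
  a_4 = -1·3 + 1·-1 = -4
  a_5 = -1·-4 + 1·3 = 7
  a_6 = -1·7 + 1·-4 = -11
  a_7 = -1·-11 + 1·7 = 18
  a_8 = -1·18 + 1·-11 = -29
  a_9 = -1·-29 + 1·18 = 47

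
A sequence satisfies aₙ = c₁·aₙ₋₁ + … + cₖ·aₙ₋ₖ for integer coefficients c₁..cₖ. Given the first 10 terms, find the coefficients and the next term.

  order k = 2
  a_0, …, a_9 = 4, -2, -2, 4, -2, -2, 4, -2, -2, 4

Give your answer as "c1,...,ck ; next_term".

  a_2 = -1·-2 + -1·4 = -2
  a_3 = -1·-2 + -1·-2 = 4
  a_4 = -1·4 + -1·-2 = -2
  a_5 = -1·-2 + -1·4 = -2
  a_6 = -1·-2 + -1·-2 = 4
  a_7 = -1·4 + -1·-2 = -2
  a_8 = -1·-2 + -1·4 = -2
  a_9 = -1·-2 + -1·-2 = 4
  a_10 = -1·4 + -1·-2 = -2

-1,-1 ; -2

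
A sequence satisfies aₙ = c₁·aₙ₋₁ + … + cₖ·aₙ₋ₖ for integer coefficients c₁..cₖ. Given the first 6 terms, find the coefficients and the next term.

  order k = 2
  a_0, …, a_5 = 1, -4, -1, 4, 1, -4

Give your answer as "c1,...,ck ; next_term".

0,-1 ; -1

  a_2 = 0·-4 + -1·1 = -1
  a_3 = 0·-1 + -1·-4 = 4
  a_4 = 0·4 + -1·-1 = 1
  a_5 = 0·1 + -1·4 = -4
  a_6 = 0·-4 + -1·1 = -1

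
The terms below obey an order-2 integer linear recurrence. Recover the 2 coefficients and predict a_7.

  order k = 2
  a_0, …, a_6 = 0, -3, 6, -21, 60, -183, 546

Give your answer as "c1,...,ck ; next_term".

  a_2 = -2·-3 + 3·0 = 6
  a_3 = -2·6 + 3·-3 = -21
  a_4 = -2·-21 + 3·6 = 60
  a_5 = -2·60 + 3·-21 = -183
  a_6 = -2·-183 + 3·60 = 546
  a_7 = -2·546 + 3·-183 = -1641

-2,3 ; -1641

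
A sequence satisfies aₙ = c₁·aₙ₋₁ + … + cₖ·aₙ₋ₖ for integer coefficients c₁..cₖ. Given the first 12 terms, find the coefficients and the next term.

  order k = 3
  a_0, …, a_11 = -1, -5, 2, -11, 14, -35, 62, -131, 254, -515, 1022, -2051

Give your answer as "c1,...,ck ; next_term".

-2,1,2 ; 4094

  a_3 = -2·2 + 1·-5 + 2·-1 = -11
  a_4 = -2·-11 + 1·2 + 2·-5 = 14
  a_5 = -2·14 + 1·-11 + 2·2 = -35
  a_6 = -2·-35 + 1·14 + 2·-11 = 62
  a_7 = -2·62 + 1·-35 + 2·14 = -131
  a_8 = -2·-131 + 1·62 + 2·-35 = 254
  a_9 = -2·254 + 1·-131 + 2·62 = -515
  a_10 = -2·-515 + 1·254 + 2·-131 = 1022
  a_11 = -2·1022 + 1·-515 + 2·254 = -2051
  a_12 = -2·-2051 + 1·1022 + 2·-515 = 4094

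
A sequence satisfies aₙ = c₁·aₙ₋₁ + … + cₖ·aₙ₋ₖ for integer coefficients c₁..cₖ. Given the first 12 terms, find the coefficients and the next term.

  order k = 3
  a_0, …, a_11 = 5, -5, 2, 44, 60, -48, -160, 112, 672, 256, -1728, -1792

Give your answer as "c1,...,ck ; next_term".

2,-4,4 ; 4352

  a_3 = 2·2 + -4·-5 + 4·5 = 44
  a_4 = 2·44 + -4·2 + 4·-5 = 60
  a_5 = 2·60 + -4·44 + 4·2 = -48
  a_6 = 2·-48 + -4·60 + 4·44 = -160
  a_7 = 2·-160 + -4·-48 + 4·60 = 112
  a_8 = 2·112 + -4·-160 + 4·-48 = 672
  a_9 = 2·672 + -4·112 + 4·-160 = 256
  a_10 = 2·256 + -4·672 + 4·112 = -1728
  a_11 = 2·-1728 + -4·256 + 4·672 = -1792
  a_12 = 2·-1792 + -4·-1728 + 4·256 = 4352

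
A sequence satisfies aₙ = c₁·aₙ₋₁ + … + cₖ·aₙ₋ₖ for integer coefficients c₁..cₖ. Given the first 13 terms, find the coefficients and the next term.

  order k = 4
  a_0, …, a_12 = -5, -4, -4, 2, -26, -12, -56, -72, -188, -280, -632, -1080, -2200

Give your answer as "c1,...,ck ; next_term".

  a_4 = 0·2 + 2·-4 + 2·-4 + 2·-5 = -26
  a_5 = 0·-26 + 2·2 + 2·-4 + 2·-4 = -12
  a_6 = 0·-12 + 2·-26 + 2·2 + 2·-4 = -56
  a_7 = 0·-56 + 2·-12 + 2·-26 + 2·2 = -72
  a_8 = 0·-72 + 2·-56 + 2·-12 + 2·-26 = -188
  a_9 = 0·-188 + 2·-72 + 2·-56 + 2·-12 = -280
  a_10 = 0·-280 + 2·-188 + 2·-72 + 2·-56 = -632
  a_11 = 0·-632 + 2·-280 + 2·-188 + 2·-72 = -1080
  a_12 = 0·-1080 + 2·-632 + 2·-280 + 2·-188 = -2200
  a_13 = 0·-2200 + 2·-1080 + 2·-632 + 2·-280 = -3984

0,2,2,2 ; -3984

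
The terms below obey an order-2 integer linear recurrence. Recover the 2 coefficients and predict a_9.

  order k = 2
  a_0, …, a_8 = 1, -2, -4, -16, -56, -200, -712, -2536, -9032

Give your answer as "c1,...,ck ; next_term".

3,2 ; -32168

  a_2 = 3·-2 + 2·1 = -4
  a_3 = 3·-4 + 2·-2 = -16
  a_4 = 3·-16 + 2·-4 = -56
  a_5 = 3·-56 + 2·-16 = -200
  a_6 = 3·-200 + 2·-56 = -712
  a_7 = 3·-712 + 2·-200 = -2536
  a_8 = 3·-2536 + 2·-712 = -9032
  a_9 = 3·-9032 + 2·-2536 = -32168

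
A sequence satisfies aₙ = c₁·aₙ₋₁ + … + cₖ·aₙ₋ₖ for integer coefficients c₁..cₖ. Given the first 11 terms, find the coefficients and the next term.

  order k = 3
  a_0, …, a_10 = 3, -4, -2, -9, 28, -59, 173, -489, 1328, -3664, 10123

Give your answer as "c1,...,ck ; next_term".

  a_3 = -2·-2 + 1·-4 + -3·3 = -9
  a_4 = -2·-9 + 1·-2 + -3·-4 = 28
  a_5 = -2·28 + 1·-9 + -3·-2 = -59
  a_6 = -2·-59 + 1·28 + -3·-9 = 173
  a_7 = -2·173 + 1·-59 + -3·28 = -489
  a_8 = -2·-489 + 1·173 + -3·-59 = 1328
  a_9 = -2·1328 + 1·-489 + -3·173 = -3664
  a_10 = -2·-3664 + 1·1328 + -3·-489 = 10123
  a_11 = -2·10123 + 1·-3664 + -3·1328 = -27894

-2,1,-3 ; -27894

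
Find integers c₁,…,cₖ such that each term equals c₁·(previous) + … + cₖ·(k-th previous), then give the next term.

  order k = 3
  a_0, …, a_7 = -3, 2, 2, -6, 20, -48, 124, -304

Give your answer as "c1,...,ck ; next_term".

  a_3 = -2·2 + 2·2 + 2·-3 = -6
  a_4 = -2·-6 + 2·2 + 2·2 = 20
  a_5 = -2·20 + 2·-6 + 2·2 = -48
  a_6 = -2·-48 + 2·20 + 2·-6 = 124
  a_7 = -2·124 + 2·-48 + 2·20 = -304
  a_8 = -2·-304 + 2·124 + 2·-48 = 760

-2,2,2 ; 760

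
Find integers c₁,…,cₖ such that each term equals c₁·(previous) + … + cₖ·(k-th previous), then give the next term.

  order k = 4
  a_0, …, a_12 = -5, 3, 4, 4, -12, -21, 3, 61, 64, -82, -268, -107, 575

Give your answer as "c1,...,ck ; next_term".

  a_4 = 1·4 + -2·4 + -1·3 + 1·-5 = -12
  a_5 = 1·-12 + -2·4 + -1·4 + 1·3 = -21
  a_6 = 1·-21 + -2·-12 + -1·4 + 1·4 = 3
  a_7 = 1·3 + -2·-21 + -1·-12 + 1·4 = 61
  a_8 = 1·61 + -2·3 + -1·-21 + 1·-12 = 64
  a_9 = 1·64 + -2·61 + -1·3 + 1·-21 = -82
  a_10 = 1·-82 + -2·64 + -1·61 + 1·3 = -268
  a_11 = 1·-268 + -2·-82 + -1·64 + 1·61 = -107
  a_12 = 1·-107 + -2·-268 + -1·-82 + 1·64 = 575
  a_13 = 1·575 + -2·-107 + -1·-268 + 1·-82 = 975

1,-2,-1,1 ; 975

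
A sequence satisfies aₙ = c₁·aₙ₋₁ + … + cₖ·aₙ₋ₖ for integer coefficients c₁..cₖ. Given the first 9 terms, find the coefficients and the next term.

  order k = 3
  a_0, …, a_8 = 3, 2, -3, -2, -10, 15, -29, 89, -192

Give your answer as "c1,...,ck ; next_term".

  a_3 = -1·-3 + 2·2 + -3·3 = -2
  a_4 = -1·-2 + 2·-3 + -3·2 = -10
  a_5 = -1·-10 + 2·-2 + -3·-3 = 15
  a_6 = -1·15 + 2·-10 + -3·-2 = -29
  a_7 = -1·-29 + 2·15 + -3·-10 = 89
  a_8 = -1·89 + 2·-29 + -3·15 = -192
  a_9 = -1·-192 + 2·89 + -3·-29 = 457

-1,2,-3 ; 457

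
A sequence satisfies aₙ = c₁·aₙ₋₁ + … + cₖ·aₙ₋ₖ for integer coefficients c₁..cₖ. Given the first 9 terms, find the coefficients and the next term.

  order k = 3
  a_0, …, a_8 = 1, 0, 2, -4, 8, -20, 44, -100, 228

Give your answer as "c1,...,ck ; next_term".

-1,2,-2 ; -516

  a_3 = -1·2 + 2·0 + -2·1 = -4
  a_4 = -1·-4 + 2·2 + -2·0 = 8
  a_5 = -1·8 + 2·-4 + -2·2 = -20
  a_6 = -1·-20 + 2·8 + -2·-4 = 44
  a_7 = -1·44 + 2·-20 + -2·8 = -100
  a_8 = -1·-100 + 2·44 + -2·-20 = 228
  a_9 = -1·228 + 2·-100 + -2·44 = -516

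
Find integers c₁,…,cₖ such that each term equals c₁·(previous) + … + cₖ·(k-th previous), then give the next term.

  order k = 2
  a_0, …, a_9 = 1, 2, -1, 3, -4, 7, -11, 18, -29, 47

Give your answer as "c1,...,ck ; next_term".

  a_2 = -1·2 + 1·1 = -1
  a_3 = -1·-1 + 1·2 = 3
  a_4 = -1·3 + 1·-1 = -4
  a_5 = -1·-4 + 1·3 = 7
  a_6 = -1·7 + 1·-4 = -11
  a_7 = -1·-11 + 1·7 = 18
  a_8 = -1·18 + 1·-11 = -29
  a_9 = -1·-29 + 1·18 = 47
  a_10 = -1·47 + 1·-29 = -76

-1,1 ; -76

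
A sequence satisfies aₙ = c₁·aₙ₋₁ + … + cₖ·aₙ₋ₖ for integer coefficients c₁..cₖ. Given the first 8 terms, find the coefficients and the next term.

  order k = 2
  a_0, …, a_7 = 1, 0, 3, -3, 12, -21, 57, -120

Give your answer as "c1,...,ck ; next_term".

  a_2 = -1·0 + 3·1 = 3
  a_3 = -1·3 + 3·0 = -3
  a_4 = -1·-3 + 3·3 = 12
  a_5 = -1·12 + 3·-3 = -21
  a_6 = -1·-21 + 3·12 = 57
  a_7 = -1·57 + 3·-21 = -120
  a_8 = -1·-120 + 3·57 = 291

-1,3 ; 291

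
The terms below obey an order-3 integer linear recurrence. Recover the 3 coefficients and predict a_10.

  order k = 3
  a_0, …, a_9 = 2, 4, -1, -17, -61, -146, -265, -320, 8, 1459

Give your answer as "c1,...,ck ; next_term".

3,-2,-3 ; 5321

  a_3 = 3·-1 + -2·4 + -3·2 = -17
  a_4 = 3·-17 + -2·-1 + -3·4 = -61
  a_5 = 3·-61 + -2·-17 + -3·-1 = -146
  a_6 = 3·-146 + -2·-61 + -3·-17 = -265
  a_7 = 3·-265 + -2·-146 + -3·-61 = -320
  a_8 = 3·-320 + -2·-265 + -3·-146 = 8
  a_9 = 3·8 + -2·-320 + -3·-265 = 1459
  a_10 = 3·1459 + -2·8 + -3·-320 = 5321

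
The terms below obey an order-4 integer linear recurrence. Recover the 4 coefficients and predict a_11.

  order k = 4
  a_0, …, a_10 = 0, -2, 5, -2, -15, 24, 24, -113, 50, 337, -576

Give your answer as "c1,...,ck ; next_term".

-1,-3,1,1 ; -498

  a_4 = -1·-2 + -3·5 + 1·-2 + 1·0 = -15
  a_5 = -1·-15 + -3·-2 + 1·5 + 1·-2 = 24
  a_6 = -1·24 + -3·-15 + 1·-2 + 1·5 = 24
  a_7 = -1·24 + -3·24 + 1·-15 + 1·-2 = -113
  a_8 = -1·-113 + -3·24 + 1·24 + 1·-15 = 50
  a_9 = -1·50 + -3·-113 + 1·24 + 1·24 = 337
  a_10 = -1·337 + -3·50 + 1·-113 + 1·24 = -576
  a_11 = -1·-576 + -3·337 + 1·50 + 1·-113 = -498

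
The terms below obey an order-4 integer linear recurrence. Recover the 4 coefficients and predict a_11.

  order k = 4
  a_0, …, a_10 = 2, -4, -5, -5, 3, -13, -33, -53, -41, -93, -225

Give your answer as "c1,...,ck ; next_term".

  a_4 = 1·-5 + 0·-5 + 0·-4 + 4·2 = 3
  a_5 = 1·3 + 0·-5 + 0·-5 + 4·-4 = -13
  a_6 = 1·-13 + 0·3 + 0·-5 + 4·-5 = -33
  a_7 = 1·-33 + 0·-13 + 0·3 + 4·-5 = -53
  a_8 = 1·-53 + 0·-33 + 0·-13 + 4·3 = -41
  a_9 = 1·-41 + 0·-53 + 0·-33 + 4·-13 = -93
  a_10 = 1·-93 + 0·-41 + 0·-53 + 4·-33 = -225
  a_11 = 1·-225 + 0·-93 + 0·-41 + 4·-53 = -437

1,0,0,4 ; -437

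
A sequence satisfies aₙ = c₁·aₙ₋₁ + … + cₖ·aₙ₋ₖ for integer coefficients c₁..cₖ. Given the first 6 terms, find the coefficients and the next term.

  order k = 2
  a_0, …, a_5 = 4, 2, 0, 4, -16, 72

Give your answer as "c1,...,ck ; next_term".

-4,2 ; -320

  a_2 = -4·2 + 2·4 = 0
  a_3 = -4·0 + 2·2 = 4
  a_4 = -4·4 + 2·0 = -16
  a_5 = -4·-16 + 2·4 = 72
  a_6 = -4·72 + 2·-16 = -320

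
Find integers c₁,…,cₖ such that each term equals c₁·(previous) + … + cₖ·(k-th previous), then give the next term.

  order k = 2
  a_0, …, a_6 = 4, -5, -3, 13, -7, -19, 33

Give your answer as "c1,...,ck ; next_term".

  a_2 = -1·-5 + -2·4 = -3
  a_3 = -1·-3 + -2·-5 = 13
  a_4 = -1·13 + -2·-3 = -7
  a_5 = -1·-7 + -2·13 = -19
  a_6 = -1·-19 + -2·-7 = 33
  a_7 = -1·33 + -2·-19 = 5

-1,-2 ; 5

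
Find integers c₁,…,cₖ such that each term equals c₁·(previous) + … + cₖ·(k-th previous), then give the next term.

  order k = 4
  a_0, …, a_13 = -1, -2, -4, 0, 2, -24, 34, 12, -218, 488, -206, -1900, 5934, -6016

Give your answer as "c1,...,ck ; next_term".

  a_4 = -2·0 + -3·-4 + 4·-2 + 2·-1 = 2
  a_5 = -2·2 + -3·0 + 4·-4 + 2·-2 = -24
  a_6 = -2·-24 + -3·2 + 4·0 + 2·-4 = 34
  a_7 = -2·34 + -3·-24 + 4·2 + 2·0 = 12
  a_8 = -2·12 + -3·34 + 4·-24 + 2·2 = -218
  a_9 = -2·-218 + -3·12 + 4·34 + 2·-24 = 488
  a_10 = -2·488 + -3·-218 + 4·12 + 2·34 = -206
  a_11 = -2·-206 + -3·488 + 4·-218 + 2·12 = -1900
  a_12 = -2·-1900 + -3·-206 + 4·488 + 2·-218 = 5934
  a_13 = -2·5934 + -3·-1900 + 4·-206 + 2·488 = -6016
  a_14 = -2·-6016 + -3·5934 + 4·-1900 + 2·-206 = -13782

-2,-3,4,2 ; -13782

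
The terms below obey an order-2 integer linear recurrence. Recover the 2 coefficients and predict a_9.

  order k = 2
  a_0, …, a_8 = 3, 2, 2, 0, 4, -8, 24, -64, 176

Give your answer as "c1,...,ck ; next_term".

-2,2 ; -480

  a_2 = -2·2 + 2·3 = 2
  a_3 = -2·2 + 2·2 = 0
  a_4 = -2·0 + 2·2 = 4
  a_5 = -2·4 + 2·0 = -8
  a_6 = -2·-8 + 2·4 = 24
  a_7 = -2·24 + 2·-8 = -64
  a_8 = -2·-64 + 2·24 = 176
  a_9 = -2·176 + 2·-64 = -480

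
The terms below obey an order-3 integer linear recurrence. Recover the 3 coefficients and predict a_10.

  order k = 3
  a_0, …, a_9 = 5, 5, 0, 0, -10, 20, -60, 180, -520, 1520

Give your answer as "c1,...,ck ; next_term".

-2,2,-2 ; -4440

  a_3 = -2·0 + 2·5 + -2·5 = 0
  a_4 = -2·0 + 2·0 + -2·5 = -10
  a_5 = -2·-10 + 2·0 + -2·0 = 20
  a_6 = -2·20 + 2·-10 + -2·0 = -60
  a_7 = -2·-60 + 2·20 + -2·-10 = 180
  a_8 = -2·180 + 2·-60 + -2·20 = -520
  a_9 = -2·-520 + 2·180 + -2·-60 = 1520
  a_10 = -2·1520 + 2·-520 + -2·180 = -4440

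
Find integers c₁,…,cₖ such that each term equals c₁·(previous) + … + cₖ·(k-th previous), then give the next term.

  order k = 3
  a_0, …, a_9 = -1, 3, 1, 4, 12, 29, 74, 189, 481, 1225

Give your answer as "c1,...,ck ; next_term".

  a_3 = 2·1 + 1·3 + 1·-1 = 4
  a_4 = 2·4 + 1·1 + 1·3 = 12
  a_5 = 2·12 + 1·4 + 1·1 = 29
  a_6 = 2·29 + 1·12 + 1·4 = 74
  a_7 = 2·74 + 1·29 + 1·12 = 189
  a_8 = 2·189 + 1·74 + 1·29 = 481
  a_9 = 2·481 + 1·189 + 1·74 = 1225
  a_10 = 2·1225 + 1·481 + 1·189 = 3120

2,1,1 ; 3120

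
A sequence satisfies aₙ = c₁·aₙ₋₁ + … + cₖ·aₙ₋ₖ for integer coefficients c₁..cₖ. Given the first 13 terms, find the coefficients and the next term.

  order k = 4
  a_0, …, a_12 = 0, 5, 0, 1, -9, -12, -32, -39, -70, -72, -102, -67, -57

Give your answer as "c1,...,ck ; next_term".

  a_4 = 1·1 + 2·0 + -2·5 + -1·0 = -9
  a_5 = 1·-9 + 2·1 + -2·0 + -1·5 = -12
  a_6 = 1·-12 + 2·-9 + -2·1 + -1·0 = -32
  a_7 = 1·-32 + 2·-12 + -2·-9 + -1·1 = -39
  a_8 = 1·-39 + 2·-32 + -2·-12 + -1·-9 = -70
  a_9 = 1·-70 + 2·-39 + -2·-32 + -1·-12 = -72
  a_10 = 1·-72 + 2·-70 + -2·-39 + -1·-32 = -102
  a_11 = 1·-102 + 2·-72 + -2·-70 + -1·-39 = -67
  a_12 = 1·-67 + 2·-102 + -2·-72 + -1·-70 = -57
  a_13 = 1·-57 + 2·-67 + -2·-102 + -1·-72 = 85

1,2,-2,-1 ; 85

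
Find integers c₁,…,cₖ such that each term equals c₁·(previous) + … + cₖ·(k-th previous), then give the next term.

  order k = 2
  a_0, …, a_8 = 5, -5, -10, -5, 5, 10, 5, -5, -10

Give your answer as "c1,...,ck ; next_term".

1,-1 ; -5

  a_2 = 1·-5 + -1·5 = -10
  a_3 = 1·-10 + -1·-5 = -5
  a_4 = 1·-5 + -1·-10 = 5
  a_5 = 1·5 + -1·-5 = 10
  a_6 = 1·10 + -1·5 = 5
  a_7 = 1·5 + -1·10 = -5
  a_8 = 1·-5 + -1·5 = -10
  a_9 = 1·-10 + -1·-5 = -5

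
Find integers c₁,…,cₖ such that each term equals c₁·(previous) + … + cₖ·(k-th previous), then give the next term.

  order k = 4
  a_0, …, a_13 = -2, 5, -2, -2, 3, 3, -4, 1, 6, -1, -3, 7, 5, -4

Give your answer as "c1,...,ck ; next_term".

0,0,1,1 ; 4

  a_4 = 0·-2 + 0·-2 + 1·5 + 1·-2 = 3
  a_5 = 0·3 + 0·-2 + 1·-2 + 1·5 = 3
  a_6 = 0·3 + 0·3 + 1·-2 + 1·-2 = -4
  a_7 = 0·-4 + 0·3 + 1·3 + 1·-2 = 1
  a_8 = 0·1 + 0·-4 + 1·3 + 1·3 = 6
  a_9 = 0·6 + 0·1 + 1·-4 + 1·3 = -1
  a_10 = 0·-1 + 0·6 + 1·1 + 1·-4 = -3
  a_11 = 0·-3 + 0·-1 + 1·6 + 1·1 = 7
  a_12 = 0·7 + 0·-3 + 1·-1 + 1·6 = 5
  a_13 = 0·5 + 0·7 + 1·-3 + 1·-1 = -4
  a_14 = 0·-4 + 0·5 + 1·7 + 1·-3 = 4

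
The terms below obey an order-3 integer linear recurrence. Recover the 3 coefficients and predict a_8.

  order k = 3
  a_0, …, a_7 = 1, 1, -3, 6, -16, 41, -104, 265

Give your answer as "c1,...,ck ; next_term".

  a_3 = -2·-3 + 1·1 + -1·1 = 6
  a_4 = -2·6 + 1·-3 + -1·1 = -16
  a_5 = -2·-16 + 1·6 + -1·-3 = 41
  a_6 = -2·41 + 1·-16 + -1·6 = -104
  a_7 = -2·-104 + 1·41 + -1·-16 = 265
  a_8 = -2·265 + 1·-104 + -1·41 = -675

-2,1,-1 ; -675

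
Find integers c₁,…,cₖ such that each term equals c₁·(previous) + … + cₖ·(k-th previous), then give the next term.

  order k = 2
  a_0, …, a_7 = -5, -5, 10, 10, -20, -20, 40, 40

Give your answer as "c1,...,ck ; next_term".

0,-2 ; -80

  a_2 = 0·-5 + -2·-5 = 10
  a_3 = 0·10 + -2·-5 = 10
  a_4 = 0·10 + -2·10 = -20
  a_5 = 0·-20 + -2·10 = -20
  a_6 = 0·-20 + -2·-20 = 40
  a_7 = 0·40 + -2·-20 = 40
  a_8 = 0·40 + -2·40 = -80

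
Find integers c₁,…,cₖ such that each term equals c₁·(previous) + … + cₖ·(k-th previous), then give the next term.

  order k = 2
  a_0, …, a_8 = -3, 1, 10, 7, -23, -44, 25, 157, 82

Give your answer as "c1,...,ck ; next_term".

  a_2 = 1·1 + -3·-3 = 10
  a_3 = 1·10 + -3·1 = 7
  a_4 = 1·7 + -3·10 = -23
  a_5 = 1·-23 + -3·7 = -44
  a_6 = 1·-44 + -3·-23 = 25
  a_7 = 1·25 + -3·-44 = 157
  a_8 = 1·157 + -3·25 = 82
  a_9 = 1·82 + -3·157 = -389

1,-3 ; -389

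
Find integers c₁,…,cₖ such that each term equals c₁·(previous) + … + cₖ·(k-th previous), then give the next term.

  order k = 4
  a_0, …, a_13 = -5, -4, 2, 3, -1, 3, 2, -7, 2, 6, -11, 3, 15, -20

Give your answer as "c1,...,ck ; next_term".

0,-1,1,-1 ; -1

  a_4 = 0·3 + -1·2 + 1·-4 + -1·-5 = -1
  a_5 = 0·-1 + -1·3 + 1·2 + -1·-4 = 3
  a_6 = 0·3 + -1·-1 + 1·3 + -1·2 = 2
  a_7 = 0·2 + -1·3 + 1·-1 + -1·3 = -7
  a_8 = 0·-7 + -1·2 + 1·3 + -1·-1 = 2
  a_9 = 0·2 + -1·-7 + 1·2 + -1·3 = 6
  a_10 = 0·6 + -1·2 + 1·-7 + -1·2 = -11
  a_11 = 0·-11 + -1·6 + 1·2 + -1·-7 = 3
  a_12 = 0·3 + -1·-11 + 1·6 + -1·2 = 15
  a_13 = 0·15 + -1·3 + 1·-11 + -1·6 = -20
  a_14 = 0·-20 + -1·15 + 1·3 + -1·-11 = -1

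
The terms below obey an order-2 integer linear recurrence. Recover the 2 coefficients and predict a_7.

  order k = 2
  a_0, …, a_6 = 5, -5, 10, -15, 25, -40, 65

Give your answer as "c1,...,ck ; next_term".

  a_2 = -1·-5 + 1·5 = 10
  a_3 = -1·10 + 1·-5 = -15
  a_4 = -1·-15 + 1·10 = 25
  a_5 = -1·25 + 1·-15 = -40
  a_6 = -1·-40 + 1·25 = 65
  a_7 = -1·65 + 1·-40 = -105

-1,1 ; -105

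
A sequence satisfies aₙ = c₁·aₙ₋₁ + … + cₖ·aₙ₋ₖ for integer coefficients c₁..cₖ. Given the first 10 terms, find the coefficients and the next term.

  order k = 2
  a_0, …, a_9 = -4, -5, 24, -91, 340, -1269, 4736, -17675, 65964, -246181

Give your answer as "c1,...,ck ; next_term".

  a_2 = -4·-5 + -1·-4 = 24
  a_3 = -4·24 + -1·-5 = -91
  a_4 = -4·-91 + -1·24 = 340
  a_5 = -4·340 + -1·-91 = -1269
  a_6 = -4·-1269 + -1·340 = 4736
  a_7 = -4·4736 + -1·-1269 = -17675
  a_8 = -4·-17675 + -1·4736 = 65964
  a_9 = -4·65964 + -1·-17675 = -246181
  a_10 = -4·-246181 + -1·65964 = 918760

-4,-1 ; 918760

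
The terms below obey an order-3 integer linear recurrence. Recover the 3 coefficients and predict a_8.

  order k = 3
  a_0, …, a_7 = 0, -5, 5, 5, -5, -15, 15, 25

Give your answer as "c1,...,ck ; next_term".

  a_3 = -1·5 + -2·-5 + -2·0 = 5
  a_4 = -1·5 + -2·5 + -2·-5 = -5
  a_5 = -1·-5 + -2·5 + -2·5 = -15
  a_6 = -1·-15 + -2·-5 + -2·5 = 15
  a_7 = -1·15 + -2·-15 + -2·-5 = 25
  a_8 = -1·25 + -2·15 + -2·-15 = -25

-1,-2,-2 ; -25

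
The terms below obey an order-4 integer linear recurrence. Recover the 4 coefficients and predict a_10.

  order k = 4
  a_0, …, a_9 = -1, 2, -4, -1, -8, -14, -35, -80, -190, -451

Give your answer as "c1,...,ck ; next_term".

3,0,-3,-1 ; -1078

  a_4 = 3·-1 + 0·-4 + -3·2 + -1·-1 = -8
  a_5 = 3·-8 + 0·-1 + -3·-4 + -1·2 = -14
  a_6 = 3·-14 + 0·-8 + -3·-1 + -1·-4 = -35
  a_7 = 3·-35 + 0·-14 + -3·-8 + -1·-1 = -80
  a_8 = 3·-80 + 0·-35 + -3·-14 + -1·-8 = -190
  a_9 = 3·-190 + 0·-80 + -3·-35 + -1·-14 = -451
  a_10 = 3·-451 + 0·-190 + -3·-80 + -1·-35 = -1078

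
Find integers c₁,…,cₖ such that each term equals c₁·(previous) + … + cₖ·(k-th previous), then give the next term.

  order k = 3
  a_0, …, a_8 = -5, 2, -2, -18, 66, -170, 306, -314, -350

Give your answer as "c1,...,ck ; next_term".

  a_3 = -3·-2 + -2·2 + 4·-5 = -18
  a_4 = -3·-18 + -2·-2 + 4·2 = 66
  a_5 = -3·66 + -2·-18 + 4·-2 = -170
  a_6 = -3·-170 + -2·66 + 4·-18 = 306
  a_7 = -3·306 + -2·-170 + 4·66 = -314
  a_8 = -3·-314 + -2·306 + 4·-170 = -350
  a_9 = -3·-350 + -2·-314 + 4·306 = 2902

-3,-2,4 ; 2902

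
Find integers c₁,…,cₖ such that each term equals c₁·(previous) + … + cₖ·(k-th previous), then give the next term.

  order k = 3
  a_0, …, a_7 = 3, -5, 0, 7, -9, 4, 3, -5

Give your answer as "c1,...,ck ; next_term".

  a_3 = -2·0 + -2·-5 + -1·3 = 7
  a_4 = -2·7 + -2·0 + -1·-5 = -9
  a_5 = -2·-9 + -2·7 + -1·0 = 4
  a_6 = -2·4 + -2·-9 + -1·7 = 3
  a_7 = -2·3 + -2·4 + -1·-9 = -5
  a_8 = -2·-5 + -2·3 + -1·4 = 0

-2,-2,-1 ; 0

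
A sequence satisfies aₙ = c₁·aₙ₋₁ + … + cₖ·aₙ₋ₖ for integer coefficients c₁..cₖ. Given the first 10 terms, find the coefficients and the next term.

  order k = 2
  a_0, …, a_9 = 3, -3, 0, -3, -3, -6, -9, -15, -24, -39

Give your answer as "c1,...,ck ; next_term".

  a_2 = 1·-3 + 1·3 = 0
  a_3 = 1·0 + 1·-3 = -3
  a_4 = 1·-3 + 1·0 = -3
  a_5 = 1·-3 + 1·-3 = -6
  a_6 = 1·-6 + 1·-3 = -9
  a_7 = 1·-9 + 1·-6 = -15
  a_8 = 1·-15 + 1·-9 = -24
  a_9 = 1·-24 + 1·-15 = -39
  a_10 = 1·-39 + 1·-24 = -63

1,1 ; -63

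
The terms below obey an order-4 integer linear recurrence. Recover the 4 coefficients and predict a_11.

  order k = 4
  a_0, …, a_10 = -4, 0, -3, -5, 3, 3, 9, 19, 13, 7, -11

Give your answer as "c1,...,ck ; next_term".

  a_4 = 1·-5 + 0·-3 + 0·0 + -2·-4 = 3
  a_5 = 1·3 + 0·-5 + 0·-3 + -2·0 = 3
  a_6 = 1·3 + 0·3 + 0·-5 + -2·-3 = 9
  a_7 = 1·9 + 0·3 + 0·3 + -2·-5 = 19
  a_8 = 1·19 + 0·9 + 0·3 + -2·3 = 13
  a_9 = 1·13 + 0·19 + 0·9 + -2·3 = 7
  a_10 = 1·7 + 0·13 + 0·19 + -2·9 = -11
  a_11 = 1·-11 + 0·7 + 0·13 + -2·19 = -49

1,0,0,-2 ; -49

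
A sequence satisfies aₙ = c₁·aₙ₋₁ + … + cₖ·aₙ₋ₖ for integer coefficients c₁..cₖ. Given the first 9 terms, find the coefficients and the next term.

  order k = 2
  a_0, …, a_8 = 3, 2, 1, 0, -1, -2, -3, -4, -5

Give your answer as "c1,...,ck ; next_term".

2,-1 ; -6

  a_2 = 2·2 + -1·3 = 1
  a_3 = 2·1 + -1·2 = 0
  a_4 = 2·0 + -1·1 = -1
  a_5 = 2·-1 + -1·0 = -2
  a_6 = 2·-2 + -1·-1 = -3
  a_7 = 2·-3 + -1·-2 = -4
  a_8 = 2·-4 + -1·-3 = -5
  a_9 = 2·-5 + -1·-4 = -6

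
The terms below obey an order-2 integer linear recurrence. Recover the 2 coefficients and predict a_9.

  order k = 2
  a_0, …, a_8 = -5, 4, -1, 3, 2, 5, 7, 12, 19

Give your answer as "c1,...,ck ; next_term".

  a_2 = 1·4 + 1·-5 = -1
  a_3 = 1·-1 + 1·4 = 3
  a_4 = 1·3 + 1·-1 = 2
  a_5 = 1·2 + 1·3 = 5
  a_6 = 1·5 + 1·2 = 7
  a_7 = 1·7 + 1·5 = 12
  a_8 = 1·12 + 1·7 = 19
  a_9 = 1·19 + 1·12 = 31

1,1 ; 31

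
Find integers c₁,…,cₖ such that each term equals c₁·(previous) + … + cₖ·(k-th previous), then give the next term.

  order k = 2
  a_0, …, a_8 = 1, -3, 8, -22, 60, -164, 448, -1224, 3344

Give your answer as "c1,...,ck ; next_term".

  a_2 = -2·-3 + 2·1 = 8
  a_3 = -2·8 + 2·-3 = -22
  a_4 = -2·-22 + 2·8 = 60
  a_5 = -2·60 + 2·-22 = -164
  a_6 = -2·-164 + 2·60 = 448
  a_7 = -2·448 + 2·-164 = -1224
  a_8 = -2·-1224 + 2·448 = 3344
  a_9 = -2·3344 + 2·-1224 = -9136

-2,2 ; -9136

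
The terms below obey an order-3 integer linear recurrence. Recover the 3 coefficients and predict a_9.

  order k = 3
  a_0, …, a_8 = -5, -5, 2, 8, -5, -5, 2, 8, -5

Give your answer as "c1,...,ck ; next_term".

  a_3 = -1·2 + -1·-5 + -1·-5 = 8
  a_4 = -1·8 + -1·2 + -1·-5 = -5
  a_5 = -1·-5 + -1·8 + -1·2 = -5
  a_6 = -1·-5 + -1·-5 + -1·8 = 2
  a_7 = -1·2 + -1·-5 + -1·-5 = 8
  a_8 = -1·8 + -1·2 + -1·-5 = -5
  a_9 = -1·-5 + -1·8 + -1·2 = -5

-1,-1,-1 ; -5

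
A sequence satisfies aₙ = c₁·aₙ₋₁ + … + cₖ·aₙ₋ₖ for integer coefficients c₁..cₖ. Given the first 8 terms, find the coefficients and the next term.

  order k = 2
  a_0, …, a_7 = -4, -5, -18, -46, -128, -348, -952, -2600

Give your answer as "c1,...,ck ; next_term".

2,2 ; -7104

  a_2 = 2·-5 + 2·-4 = -18
  a_3 = 2·-18 + 2·-5 = -46
  a_4 = 2·-46 + 2·-18 = -128
  a_5 = 2·-128 + 2·-46 = -348
  a_6 = 2·-348 + 2·-128 = -952
  a_7 = 2·-952 + 2·-348 = -2600
  a_8 = 2·-2600 + 2·-952 = -7104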